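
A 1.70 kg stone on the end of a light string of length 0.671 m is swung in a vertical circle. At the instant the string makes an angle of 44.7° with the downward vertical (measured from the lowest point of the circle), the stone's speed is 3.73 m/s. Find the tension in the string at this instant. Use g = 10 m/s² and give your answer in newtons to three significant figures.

Take the radial direction toward the centre of the circle as positive. The component of the weight along the string toward the centre is −mg cos φ (φ measured from the bottom), so Newton's second law along the string gives T − mg cos φ = m v²/r.
cos 44.7° = 0.7108, so T = m(v²/r + g cos φ) = 1.70 × ((3.73)²/0.671 + 10.0 × 0.7108) = 1.70 × (20.73 + (7.108)) = 1.70 × 27.84 = 47.33 N.

47.3 N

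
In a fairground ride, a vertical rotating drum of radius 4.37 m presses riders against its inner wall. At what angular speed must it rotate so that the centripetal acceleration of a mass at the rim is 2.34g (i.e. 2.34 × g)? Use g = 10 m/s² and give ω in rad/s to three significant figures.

Centripetal acceleration a_c = ω²r. Setting ω²r = 2.34g:
ω = √(2.34g / r) = √(2.34 × 10.0 / 4.37) = √5.355 = 2.314 rad/s.

2.31 rad/s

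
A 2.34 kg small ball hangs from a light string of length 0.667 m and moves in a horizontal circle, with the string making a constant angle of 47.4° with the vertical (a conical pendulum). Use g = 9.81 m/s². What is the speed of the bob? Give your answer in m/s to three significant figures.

The radius of the circle is r = L sinθ = 0.667 × sin 47.4° = 0.4910 m.
Horizontally T sinθ = mv²/r and vertically T cosθ = mg, so tanθ = v²/(rg).
v = √(r g tanθ) = √(0.4910 × 9.81 × 1.087) = √5.238 = 2.289 m/s.

2.29 m/s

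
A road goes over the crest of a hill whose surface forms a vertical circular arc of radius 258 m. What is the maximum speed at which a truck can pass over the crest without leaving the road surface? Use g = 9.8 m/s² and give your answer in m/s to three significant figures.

At the crest the centre of the circle is below the truck, so the net downward (centripetal) force is mg − N = mv²/r.
The truck leaves the road when N → 0, giving v_max = √(g r) = √(9.8 × 258) = 50.28 m/s.

50.3 m/s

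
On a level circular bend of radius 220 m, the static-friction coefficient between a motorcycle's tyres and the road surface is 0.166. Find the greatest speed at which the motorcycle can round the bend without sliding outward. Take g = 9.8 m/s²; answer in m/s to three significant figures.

18.9 m/s

The only inward force on a level bend is static friction, so at the limit f_s = μ_s N = μ_s m g = m v²/r.
Mass cancels: v_max = √(μ_s g r) = √(0.166 × 9.8 × 220) = √357.9 = 18.92 m/s.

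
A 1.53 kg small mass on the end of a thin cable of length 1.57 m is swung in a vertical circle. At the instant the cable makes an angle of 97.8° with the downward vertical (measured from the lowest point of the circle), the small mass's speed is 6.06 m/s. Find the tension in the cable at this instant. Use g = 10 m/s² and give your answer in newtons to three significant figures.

Take the radial direction toward the centre of the circle as positive. The component of the weight along the string toward the centre is −mg cos φ (φ measured from the bottom), so Newton's second law along the string gives T − mg cos φ = m v²/r.
cos 97.8° = -0.1357, so T = m(v²/r + g cos φ) = 1.53 × ((6.06)²/1.57 + 10.0 × -0.1357) = 1.53 × (23.39 + (-1.357)) = 1.53 × 22.03 = 33.71 N.

33.7 N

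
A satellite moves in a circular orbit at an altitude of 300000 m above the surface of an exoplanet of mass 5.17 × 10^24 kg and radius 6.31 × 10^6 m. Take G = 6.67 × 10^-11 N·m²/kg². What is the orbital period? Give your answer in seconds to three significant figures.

r = R + h = 6.31 × 10^6 + 300000 = 6.610 × 10^6 m. Gravity provides the centripetal force: G M m / r² = m v² / r ⇒ v = √(GM/r) = 7223 m/s.
T = 2πr/v = 2π × 6.610 × 10^6 / 7223 = 5750 s.

5750 s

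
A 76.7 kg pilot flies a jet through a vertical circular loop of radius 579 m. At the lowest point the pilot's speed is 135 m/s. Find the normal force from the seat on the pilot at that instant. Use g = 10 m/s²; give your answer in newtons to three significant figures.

3180 N

At the lowest point, N points up (toward the centre) and the weight mg points down (away from the centre), so the net inward force is N − mg = mv²/r.
N = m(v²/r + g) = 76.7 × ((135)²/579 + 10.0) = 76.7 × (31.48 + 10.0) = 76.7 × 41.48 = 3181 N.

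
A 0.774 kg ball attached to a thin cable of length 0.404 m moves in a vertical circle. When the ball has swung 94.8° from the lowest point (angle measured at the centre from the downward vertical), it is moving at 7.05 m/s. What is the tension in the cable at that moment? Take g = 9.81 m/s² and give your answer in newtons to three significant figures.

94.6 N

Take the radial direction toward the centre of the circle as positive. The component of the weight along the string toward the centre is −mg cos φ (φ measured from the bottom), so Newton's second law along the string gives T − mg cos φ = m v²/r.
cos 94.8° = -0.08368, so T = m(v²/r + g cos φ) = 0.774 × ((7.05)²/0.404 + 9.81 × -0.08368) = 0.774 × (123.0 + (-0.8209)) = 0.774 × 122.2 = 94.59 N.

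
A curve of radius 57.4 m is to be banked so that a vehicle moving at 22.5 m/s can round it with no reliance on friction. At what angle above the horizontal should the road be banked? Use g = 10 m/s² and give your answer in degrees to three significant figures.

41.4°

For a frictionless banked turn: horizontally N sinθ = mv²/r and vertically N cosθ = mg.
Dividing: tanθ = v²/(r g) = (22.5)²/(57.4 × 10.0) = 506.2/574.0 = 0.8820.
θ = arctan(0.8820) = 41.41°.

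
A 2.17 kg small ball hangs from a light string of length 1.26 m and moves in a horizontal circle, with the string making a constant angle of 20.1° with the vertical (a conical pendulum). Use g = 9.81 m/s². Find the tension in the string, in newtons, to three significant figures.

22.7 N

Vertically the bob has no acceleration, so T cosθ = mg.
T = mg/cosθ = 2.17 × 9.81 / cos 20.1° = 21.29/0.9391 = 22.67 N.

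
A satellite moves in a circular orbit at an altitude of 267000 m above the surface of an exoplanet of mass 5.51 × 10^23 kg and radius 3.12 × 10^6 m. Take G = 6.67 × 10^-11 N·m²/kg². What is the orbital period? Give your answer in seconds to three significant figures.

r = R + h = 3.12 × 10^6 + 267000 = 3.387 × 10^6 m. Gravity provides the centripetal force: G M m / r² = m v² / r ⇒ v = √(GM/r) = 3294 m/s.
T = 2πr/v = 2π × 3.387 × 10^6 / 3294 = 6460 s.

6460 s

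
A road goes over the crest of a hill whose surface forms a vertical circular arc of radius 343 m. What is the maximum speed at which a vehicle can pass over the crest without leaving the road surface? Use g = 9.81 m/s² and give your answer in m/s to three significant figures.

58.0 m/s

At the crest the centre of the circle is below the vehicle, so the net downward (centripetal) force is mg − N = mv²/r.
The vehicle leaves the road when N → 0, giving v_max = √(g r) = √(9.81 × 343) = 58.01 m/s.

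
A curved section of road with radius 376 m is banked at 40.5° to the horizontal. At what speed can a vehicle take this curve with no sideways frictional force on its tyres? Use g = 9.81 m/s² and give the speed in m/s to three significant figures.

56.1 m/s

On a frictionless banked curve, N sinθ = mv²/r and N cosθ = mg, so tanθ = v²/(rg).
v = √(r g tanθ) = √(376 × 9.81 × tan 40.5°) = √(376 × 9.81 × 0.8541) = √3150 = 56.13 m/s.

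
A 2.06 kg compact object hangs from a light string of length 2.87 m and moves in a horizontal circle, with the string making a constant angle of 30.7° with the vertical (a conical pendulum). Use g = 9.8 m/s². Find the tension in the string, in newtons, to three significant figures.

23.5 N

Vertically the bob has no acceleration, so T cosθ = mg.
T = mg/cosθ = 2.06 × 9.8 / cos 30.7° = 20.19/0.8599 = 23.48 N.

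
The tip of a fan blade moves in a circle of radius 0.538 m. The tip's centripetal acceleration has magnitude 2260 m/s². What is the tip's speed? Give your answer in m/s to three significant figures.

34.9 m/s

a_c = v²/r ⇒ v = √(a_c · r) = √(2260 × 0.538) = √1216 = 34.87 m/s.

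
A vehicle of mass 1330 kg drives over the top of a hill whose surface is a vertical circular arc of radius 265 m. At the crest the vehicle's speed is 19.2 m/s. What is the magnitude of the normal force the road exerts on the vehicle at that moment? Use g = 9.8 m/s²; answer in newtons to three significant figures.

11200 N

At the crest the centripetal acceleration points downward (toward the centre of the arc), so mg − N = mv²/r.
N = m(g − v²/r) = 1330 × (9.8 − (19.2)²/265) = 1330 × (9.8 − 1.391) = 1330 × 8.409 = 11180 N.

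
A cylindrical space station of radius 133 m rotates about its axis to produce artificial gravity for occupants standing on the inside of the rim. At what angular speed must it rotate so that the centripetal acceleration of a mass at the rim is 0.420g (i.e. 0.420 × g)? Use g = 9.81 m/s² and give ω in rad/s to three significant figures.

Centripetal acceleration a_c = ω²r. Setting ω²r = 0.420g:
ω = √(0.420g / r) = √(0.420 × 9.81 / 133) = √0.03098 = 0.1760 rad/s.

0.176 rad/s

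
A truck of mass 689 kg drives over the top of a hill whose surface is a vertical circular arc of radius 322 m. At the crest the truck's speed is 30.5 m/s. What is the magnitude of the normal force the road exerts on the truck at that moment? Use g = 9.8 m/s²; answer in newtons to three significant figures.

At the crest the centripetal acceleration points downward (toward the centre of the arc), so mg − N = mv²/r.
N = m(g − v²/r) = 689 × (9.8 − (30.5)²/322) = 689 × (9.8 − 2.889) = 689 × 6.911 = 4762 N.

4760 N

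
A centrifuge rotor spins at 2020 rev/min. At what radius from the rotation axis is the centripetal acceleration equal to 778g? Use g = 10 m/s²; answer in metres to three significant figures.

0.174 m

ω = 2020 rev/min × 2π/60 = 211.5 rad/s.
a_c = ω²r = 778g ⇒ r = 778 × 10.0 / (211.5)² = 7780/44750 = 0.1739 m.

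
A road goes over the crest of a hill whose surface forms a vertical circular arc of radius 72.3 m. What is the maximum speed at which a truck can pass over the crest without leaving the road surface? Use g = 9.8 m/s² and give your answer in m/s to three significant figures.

26.6 m/s

At the crest the centre of the circle is below the truck, so the net downward (centripetal) force is mg − N = mv²/r.
The truck leaves the road when N → 0, giving v_max = √(g r) = √(9.8 × 72.3) = 26.62 m/s.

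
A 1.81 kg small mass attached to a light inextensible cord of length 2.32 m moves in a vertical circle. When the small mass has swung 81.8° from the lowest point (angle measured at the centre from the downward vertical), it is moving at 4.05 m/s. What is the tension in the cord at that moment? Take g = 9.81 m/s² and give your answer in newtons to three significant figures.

Take the radial direction toward the centre of the circle as positive. The component of the weight along the string toward the centre is −mg cos φ (φ measured from the bottom), so Newton's second law along the string gives T − mg cos φ = m v²/r.
cos 81.8° = 0.1426, so T = m(v²/r + g cos φ) = 1.81 × ((4.05)²/2.32 + 9.81 × 0.1426) = 1.81 × (7.070 + (1.399)) = 1.81 × 8.469 = 15.33 N.

15.3 N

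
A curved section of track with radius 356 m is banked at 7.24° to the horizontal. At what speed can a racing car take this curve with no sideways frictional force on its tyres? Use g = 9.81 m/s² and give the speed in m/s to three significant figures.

21.1 m/s

On a frictionless banked curve, N sinθ = mv²/r and N cosθ = mg, so tanθ = v²/(rg).
v = √(r g tanθ) = √(356 × 9.81 × tan 7.24°) = √(356 × 9.81 × 0.1270) = √443.7 = 21.06 m/s.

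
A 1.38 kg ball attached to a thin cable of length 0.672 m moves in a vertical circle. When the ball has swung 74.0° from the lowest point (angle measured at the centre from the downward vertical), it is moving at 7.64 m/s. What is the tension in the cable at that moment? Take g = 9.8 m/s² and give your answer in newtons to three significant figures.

Take the radial direction toward the centre of the circle as positive. The component of the weight along the string toward the centre is −mg cos φ (φ measured from the bottom), so Newton's second law along the string gives T − mg cos φ = m v²/r.
cos 74.0° = 0.2756, so T = m(v²/r + g cos φ) = 1.38 × ((7.64)²/0.672 + 9.8 × 0.2756) = 1.38 × (86.86 + (2.701)) = 1.38 × 89.56 = 123.6 N.

124 N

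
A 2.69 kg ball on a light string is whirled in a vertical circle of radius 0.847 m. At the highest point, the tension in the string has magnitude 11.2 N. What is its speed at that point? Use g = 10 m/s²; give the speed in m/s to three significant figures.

At the top, T + mg = mv²/r, so v = √(r(T/m + g)) = √(0.847 × (11.2/2.69 + 10.0)) = √(0.847 × 14.16) = √12.00 = 3.464 m/s.

3.46 m/s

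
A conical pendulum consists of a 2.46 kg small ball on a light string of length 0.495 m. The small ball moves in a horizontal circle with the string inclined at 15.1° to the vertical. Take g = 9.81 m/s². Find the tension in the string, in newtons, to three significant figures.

25.0 N

Vertically the bob has no acceleration, so T cosθ = mg.
T = mg/cosθ = 2.46 × 9.81 / cos 15.1° = 24.13/0.9655 = 25.00 N.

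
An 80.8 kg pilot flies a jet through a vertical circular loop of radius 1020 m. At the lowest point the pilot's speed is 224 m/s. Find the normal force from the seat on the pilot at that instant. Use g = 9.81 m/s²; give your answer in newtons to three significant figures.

4770 N

At the lowest point, N points up (toward the centre) and the weight mg points down (away from the centre), so the net inward force is N − mg = mv²/r.
N = m(v²/r + g) = 80.8 × ((224)²/1020 + 9.81) = 80.8 × (49.19 + 9.81) = 80.8 × 59.00 = 4767 N.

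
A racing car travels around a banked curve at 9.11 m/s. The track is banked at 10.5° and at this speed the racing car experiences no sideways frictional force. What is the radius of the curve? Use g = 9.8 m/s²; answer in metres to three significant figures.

45.7 m

Frictionless banking: tanθ = v²/(rg), so r = v²/(g tanθ).
r = (9.11)²/(9.8 × tan 10.5°) = 82.99/(9.8 × 0.1853) = 82.99/1.816 = 45.69 m.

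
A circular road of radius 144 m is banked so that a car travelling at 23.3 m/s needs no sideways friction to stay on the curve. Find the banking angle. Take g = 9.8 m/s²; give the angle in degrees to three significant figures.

21.0°

For a frictionless banked turn: horizontally N sinθ = mv²/r and vertically N cosθ = mg.
Dividing: tanθ = v²/(r g) = (23.3)²/(144 × 9.8) = 542.9/1411 = 0.3847.
θ = arctan(0.3847) = 21.04°.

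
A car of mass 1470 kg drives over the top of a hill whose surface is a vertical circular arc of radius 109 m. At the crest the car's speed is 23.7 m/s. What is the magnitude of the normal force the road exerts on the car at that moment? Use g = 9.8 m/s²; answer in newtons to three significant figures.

At the crest the centripetal acceleration points downward (toward the centre of the arc), so mg − N = mv²/r.
N = m(g − v²/r) = 1470 × (9.8 − (23.7)²/109) = 1470 × (9.8 − 5.153) = 1470 × 4.647 = 6831 N.

6830 N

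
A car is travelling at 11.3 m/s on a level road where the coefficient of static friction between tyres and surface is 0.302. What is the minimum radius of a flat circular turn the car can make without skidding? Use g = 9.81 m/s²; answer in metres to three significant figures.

43.1 m

At the limit, μ_s m g = m v²/r, so r_min = v²/(μ_s g) = (11.3)²/(0.302 × 9.81) = 127.7/2.963 = 43.10 m.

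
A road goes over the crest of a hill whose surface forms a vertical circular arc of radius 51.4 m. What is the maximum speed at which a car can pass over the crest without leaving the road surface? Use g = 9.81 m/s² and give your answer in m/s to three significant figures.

At the crest the centre of the circle is below the car, so the net downward (centripetal) force is mg − N = mv²/r.
The car leaves the road when N → 0, giving v_max = √(g r) = √(9.81 × 51.4) = 22.46 m/s.

22.5 m/s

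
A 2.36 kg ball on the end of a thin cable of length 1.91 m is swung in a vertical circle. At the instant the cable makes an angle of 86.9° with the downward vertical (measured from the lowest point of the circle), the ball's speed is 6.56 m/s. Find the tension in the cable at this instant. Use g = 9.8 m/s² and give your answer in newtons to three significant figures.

Take the radial direction toward the centre of the circle as positive. The component of the weight along the string toward the centre is −mg cos φ (φ measured from the bottom), so Newton's second law along the string gives T − mg cos φ = m v²/r.
cos 86.9° = 0.05408, so T = m(v²/r + g cos φ) = 2.36 × ((6.56)²/1.91 + 9.8 × 0.05408) = 2.36 × (22.53 + (0.5300)) = 2.36 × 23.06 = 54.42 N.

54.4 N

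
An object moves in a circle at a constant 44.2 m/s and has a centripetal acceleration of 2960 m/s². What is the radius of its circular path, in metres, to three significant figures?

a_c = v²/r ⇒ r = v²/a_c = (44.2)²/2960 = 1954/2960 = 0.6600 m.

0.660 m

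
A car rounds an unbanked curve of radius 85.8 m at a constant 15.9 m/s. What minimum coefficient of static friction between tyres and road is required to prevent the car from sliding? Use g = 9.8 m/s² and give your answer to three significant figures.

Friction provides the centripetal force: μ_s m g = m v²/r, so μ_s = v²/(g r) = (15.90)²/(9.8 × 85.8) = 252.8/840.8 = 0.3007.

0.301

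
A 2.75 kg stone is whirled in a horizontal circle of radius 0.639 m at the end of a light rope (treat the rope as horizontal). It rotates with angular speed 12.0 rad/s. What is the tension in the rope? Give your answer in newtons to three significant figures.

253 N

v = ωr = 12.0 × 0.639 = 7.668 m/s.
The tension is the only horizontal force, so it supplies the full centripetal force: T = m v²/r = 2.75 × (7.668)²/0.639 = 2.75 × 58.80/0.639 = 253.0 N.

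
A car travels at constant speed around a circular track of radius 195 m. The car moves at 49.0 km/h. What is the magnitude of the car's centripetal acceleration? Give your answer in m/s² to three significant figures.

0.950 m/s²

v = 49.0 km/h = 49.0/3.6 = 13.61 m/s.
a_c = v²/r = (13.61)²/195 = 185.3/195 = 0.9501 m/s².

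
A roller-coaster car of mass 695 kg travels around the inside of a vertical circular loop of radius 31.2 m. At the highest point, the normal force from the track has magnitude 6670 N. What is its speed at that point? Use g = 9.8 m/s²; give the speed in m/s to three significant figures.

24.6 m/s

At the top, N + mg = mv²/r, so v = √(r(N/m + g)) = √(31.2 × (6670/695 + 9.8)) = √(31.2 × 19.40) = √605.2 = 24.60 m/s.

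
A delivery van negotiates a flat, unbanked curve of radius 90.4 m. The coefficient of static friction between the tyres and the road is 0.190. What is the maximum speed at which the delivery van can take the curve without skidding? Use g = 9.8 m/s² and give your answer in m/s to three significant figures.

Friction provides the centripetal force on a flat curve. At maximum speed it is at its limiting value: μ_s m g = m v²/r.
Mass cancels: v_max = √(μ_s g r) = √(0.190 × 9.8 × 90.4) = √168.3 = 12.97 m/s.

13.0 m/s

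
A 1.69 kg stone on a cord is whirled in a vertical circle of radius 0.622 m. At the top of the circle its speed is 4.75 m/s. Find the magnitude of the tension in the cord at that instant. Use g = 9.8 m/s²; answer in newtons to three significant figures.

44.7 N

At the top, both T and the weight mg point inward (toward the centre), so T + mg = mv²/r.
T = m(v²/r − g) = 1.69 × ((4.75)²/0.622 − 9.8) = 1.69 × (36.27 − 9.8) = 1.69 × 26.47 = 44.74 N.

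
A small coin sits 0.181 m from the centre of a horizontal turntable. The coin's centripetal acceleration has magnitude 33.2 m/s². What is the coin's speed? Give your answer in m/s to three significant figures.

2.45 m/s

a_c = v²/r ⇒ v = √(a_c · r) = √(33.2 × 0.181) = √6.009 = 2.451 m/s.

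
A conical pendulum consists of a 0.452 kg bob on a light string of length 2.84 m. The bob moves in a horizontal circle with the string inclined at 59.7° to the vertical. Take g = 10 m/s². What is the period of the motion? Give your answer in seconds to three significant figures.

r = L sinθ = 2.452 m. From T sinθ = mω²r and T cosθ = mg: tanθ = ω²r/g, so ω² = g tanθ / r = g/(L cosθ).
ω = √(g/(L cosθ)) = √(10.0/(2.84 × 0.5045)) = √6.979 = 2.642 rad/s.
Period = 2π/ω = 2.378 s.

2.38 s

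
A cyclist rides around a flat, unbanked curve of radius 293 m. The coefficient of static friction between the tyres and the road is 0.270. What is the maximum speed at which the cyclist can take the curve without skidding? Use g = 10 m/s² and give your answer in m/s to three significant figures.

Friction provides the centripetal force on a flat curve. At maximum speed it is at its limiting value: μ_s m g = m v²/r.
Mass cancels: v_max = √(μ_s g r) = √(0.270 × 10.0 × 293) = √791.1 = 28.13 m/s.

28.1 m/s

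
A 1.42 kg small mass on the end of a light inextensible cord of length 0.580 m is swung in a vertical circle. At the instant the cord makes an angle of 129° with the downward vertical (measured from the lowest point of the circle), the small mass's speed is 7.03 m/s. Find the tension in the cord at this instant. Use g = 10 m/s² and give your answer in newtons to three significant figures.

Take the radial direction toward the centre of the circle as positive. The component of the weight along the string toward the centre is −mg cos φ (φ measured from the bottom), so Newton's second law along the string gives T − mg cos φ = m v²/r.
cos 129° = -0.6293, so T = m(v²/r + g cos φ) = 1.42 × ((7.03)²/0.580 + 10.0 × -0.6293) = 1.42 × (85.21 + (-6.293)) = 1.42 × 78.92 = 112.1 N.

112 N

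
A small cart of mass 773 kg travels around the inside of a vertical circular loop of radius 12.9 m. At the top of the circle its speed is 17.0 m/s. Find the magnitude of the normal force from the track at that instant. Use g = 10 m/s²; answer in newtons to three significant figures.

At the top, both N and the weight mg point inward (toward the centre), so N + mg = mv²/r.
N = m(v²/r − g) = 773 × ((17.0)²/12.9 − 10.0) = 773 × (22.40 − 10.0) = 773 × 12.40 = 9588 N.

9590 N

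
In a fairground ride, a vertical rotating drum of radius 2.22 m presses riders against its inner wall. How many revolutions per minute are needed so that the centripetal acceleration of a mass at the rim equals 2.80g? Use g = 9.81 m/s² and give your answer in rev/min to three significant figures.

Require ω²r = 2.80g, so ω = √(2.80 × 9.81/2.22) = 3.518 rad/s.
In rev/min: ω × 60/(2π) = 3.518 × 60/(2π) = 33.59 rev/min.

33.6 rev/min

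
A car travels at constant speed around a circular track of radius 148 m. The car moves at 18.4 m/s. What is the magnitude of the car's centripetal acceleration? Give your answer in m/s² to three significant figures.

a_c = v²/r = (18.40)²/148 = 338.6/148 = 2.288 m/s².

2.29 m/s²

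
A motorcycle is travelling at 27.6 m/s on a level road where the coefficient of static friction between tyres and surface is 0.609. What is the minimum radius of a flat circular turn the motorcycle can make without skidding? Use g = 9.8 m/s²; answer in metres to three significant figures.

128 m

At the limit, μ_s m g = m v²/r, so r_min = v²/(μ_s g) = (27.6)²/(0.609 × 9.8) = 761.8/5.968 = 127.6 m.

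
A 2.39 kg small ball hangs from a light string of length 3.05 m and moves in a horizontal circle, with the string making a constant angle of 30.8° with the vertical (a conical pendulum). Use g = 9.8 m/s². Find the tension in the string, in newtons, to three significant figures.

Vertically the bob has no acceleration, so T cosθ = mg.
T = mg/cosθ = 2.39 × 9.8 / cos 30.8° = 23.42/0.8590 = 27.27 N.

27.3 N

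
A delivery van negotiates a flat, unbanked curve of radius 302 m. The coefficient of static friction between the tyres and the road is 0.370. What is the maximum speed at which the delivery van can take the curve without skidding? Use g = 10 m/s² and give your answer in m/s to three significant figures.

The only inward force on a level bend is static friction, so at the limit f_s = μ_s N = μ_s m g = m v²/r.
Mass cancels: v_max = √(μ_s g r) = √(0.370 × 10.0 × 302) = √1117 = 33.43 m/s.

33.4 m/s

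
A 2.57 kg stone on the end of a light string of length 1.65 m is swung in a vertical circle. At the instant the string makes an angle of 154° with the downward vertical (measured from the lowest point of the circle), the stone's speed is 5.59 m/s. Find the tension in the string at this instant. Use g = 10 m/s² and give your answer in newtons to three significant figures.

Take the radial direction toward the centre of the circle as positive. The component of the weight along the string toward the centre is −mg cos φ (φ measured from the bottom), so Newton's second law along the string gives T − mg cos φ = m v²/r.
cos 154° = -0.8988, so T = m(v²/r + g cos φ) = 2.57 × ((5.59)²/1.65 + 10.0 × -0.8988) = 2.57 × (18.94 + (-8.988)) = 2.57 × 9.950 = 25.57 N.

25.6 N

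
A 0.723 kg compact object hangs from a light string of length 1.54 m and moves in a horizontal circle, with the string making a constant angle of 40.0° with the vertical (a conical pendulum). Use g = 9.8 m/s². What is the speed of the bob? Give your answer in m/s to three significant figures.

The radius of the circle is r = L sinθ = 1.54 × sin 40.0° = 0.9899 m.
Horizontally T sinθ = mv²/r and vertically T cosθ = mg, so tanθ = v²/(rg).
v = √(r g tanθ) = √(0.9899 × 9.8 × 0.8391) = √8.140 = 2.853 m/s.

2.85 m/s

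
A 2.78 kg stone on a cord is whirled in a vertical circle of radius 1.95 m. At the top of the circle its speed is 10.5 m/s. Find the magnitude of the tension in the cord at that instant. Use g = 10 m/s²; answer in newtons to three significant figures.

At the top, both T and the weight mg point inward (toward the centre), so T + mg = mv²/r.
T = m(v²/r − g) = 2.78 × ((10.5)²/1.95 − 10.0) = 2.78 × (56.54 − 10.0) = 2.78 × 46.54 = 129.4 N.

129 N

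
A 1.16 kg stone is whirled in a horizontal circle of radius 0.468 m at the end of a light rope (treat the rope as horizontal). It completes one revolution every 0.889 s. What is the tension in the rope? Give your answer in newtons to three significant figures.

27.1 N

v = 2πr/T = 2π × 0.468/0.889 = 3.308 m/s.
The tension is the only horizontal force, so it supplies the full centripetal force: T = m v²/r = 1.16 × (3.308)²/0.468 = 1.16 × 10.94/0.468 = 27.12 N.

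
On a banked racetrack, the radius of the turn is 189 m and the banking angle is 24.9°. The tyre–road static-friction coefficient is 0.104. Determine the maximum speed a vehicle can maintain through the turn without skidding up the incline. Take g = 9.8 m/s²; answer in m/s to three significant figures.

At the maximum speed, friction acts down the slope at its limiting value f = μN. Radially (horizontal, toward centre): N sinθ + μN cosθ = mv²/r. Vertically: N cosθ − μN sinθ = mg.
Dividing: v² = r g (sinθ + μcosθ)/(cosθ − μsinθ).
sinθ + μcosθ = 0.4210 + 0.104×0.9070 = 0.5154; cosθ − μsinθ = 0.9070 − 0.104×0.4210 = 0.8633.
v² = 189 × 9.8 × 0.5154/0.8633 = 1106 m²/s², so v = 33.25 m/s.

33.3 m/s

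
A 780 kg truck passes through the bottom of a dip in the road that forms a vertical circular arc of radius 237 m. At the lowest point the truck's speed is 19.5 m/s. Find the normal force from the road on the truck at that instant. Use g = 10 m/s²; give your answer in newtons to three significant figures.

At the lowest point, N points up (toward the centre) and the weight mg points down (away from the centre), so the net inward force is N − mg = mv²/r.
N = m(v²/r + g) = 780 × ((19.5)²/237 + 10.0) = 780 × (1.604 + 10.0) = 780 × 11.60 = 9051 N.

9050 N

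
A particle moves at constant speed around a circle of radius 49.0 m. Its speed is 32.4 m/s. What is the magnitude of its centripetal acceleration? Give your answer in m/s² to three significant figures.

a_c = v²/r = (32.40)²/49.0 = 1050/49.0 = 21.42 m/s².

21.4 m/s²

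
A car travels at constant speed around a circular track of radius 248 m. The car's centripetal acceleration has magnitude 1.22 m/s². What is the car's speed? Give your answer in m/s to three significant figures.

17.4 m/s

a_c = v²/r ⇒ v = √(a_c · r) = √(1.22 × 248) = √302.6 = 17.39 m/s.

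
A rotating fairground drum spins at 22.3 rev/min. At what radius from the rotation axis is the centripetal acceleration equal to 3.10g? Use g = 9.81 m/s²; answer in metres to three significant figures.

5.58 m

ω = 22.3 rev/min × 2π/60 = 2.335 rad/s.
a_c = ω²r = 3.10g ⇒ r = 3.10 × 9.81 / (2.335)² = 30.41/5.453 = 5.577 m.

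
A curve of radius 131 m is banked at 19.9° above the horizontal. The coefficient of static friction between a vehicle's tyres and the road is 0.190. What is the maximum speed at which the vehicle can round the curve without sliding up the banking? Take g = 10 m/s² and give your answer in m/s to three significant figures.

27.9 m/s

At the maximum speed, friction acts down the slope at its limiting value f = μN. Radially (horizontal, toward centre): N sinθ + μN cosθ = mv²/r. Vertically: N cosθ − μN sinθ = mg.
Dividing: v² = r g (sinθ + μcosθ)/(cosθ − μsinθ).
sinθ + μcosθ = 0.3404 + 0.190×0.9403 = 0.5190; cosθ − μsinθ = 0.9403 − 0.190×0.3404 = 0.8756.
v² = 131 × 10.0 × 0.5190/0.8756 = 776.5 m²/s², so v = 27.87 m/s.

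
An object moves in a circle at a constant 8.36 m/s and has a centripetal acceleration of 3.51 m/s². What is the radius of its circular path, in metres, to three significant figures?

a_c = v²/r ⇒ r = v²/a_c = (8.36)²/3.51 = 69.89/3.51 = 19.91 m.

19.9 m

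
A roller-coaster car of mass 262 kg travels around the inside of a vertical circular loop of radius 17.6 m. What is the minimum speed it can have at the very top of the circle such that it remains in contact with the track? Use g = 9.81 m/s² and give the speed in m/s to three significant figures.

At the highest point the centre is directly below, so both the weight and N act inward: N + mg = mv²/r.
At minimum speed N → 0, so mg = mv_min²/r ⇒ v_min = √(g r) = √(9.81 × 17.6) = 13.14 m/s.

13.1 m/s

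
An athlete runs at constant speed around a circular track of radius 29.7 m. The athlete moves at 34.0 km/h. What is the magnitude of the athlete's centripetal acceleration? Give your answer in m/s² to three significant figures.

3.00 m/s²

v = 34.0 km/h = 34.0/3.6 = 9.444 m/s.
a_c = v²/r = (9.444)²/29.7 = 89.20/29.7 = 3.003 m/s².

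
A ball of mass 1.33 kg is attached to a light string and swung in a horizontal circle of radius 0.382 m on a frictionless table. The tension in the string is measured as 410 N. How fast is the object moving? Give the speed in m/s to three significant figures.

10.9 m/s

T = m v²/r ⇒ v = √(T r / m) = √(410 × 0.382 / 1.33) = √117.8 = 10.85 m/s.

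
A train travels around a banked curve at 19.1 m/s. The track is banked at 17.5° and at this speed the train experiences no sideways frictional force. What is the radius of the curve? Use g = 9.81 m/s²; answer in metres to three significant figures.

118 m

Frictionless banking: tanθ = v²/(rg), so r = v²/(g tanθ).
r = (19.1)²/(9.81 × tan 17.5°) = 364.8/(9.81 × 0.3153) = 364.8/3.093 = 117.9 m.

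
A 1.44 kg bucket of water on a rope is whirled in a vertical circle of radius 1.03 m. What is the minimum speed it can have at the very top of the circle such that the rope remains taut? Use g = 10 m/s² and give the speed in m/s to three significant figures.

At the top, both weight mg and T point toward the centre: T + mg = mv²/r.
At minimum speed T → 0, so mg = mv_min²/r ⇒ v_min = √(g r) = √(10.0 × 1.03) = 3.209 m/s.

3.21 m/s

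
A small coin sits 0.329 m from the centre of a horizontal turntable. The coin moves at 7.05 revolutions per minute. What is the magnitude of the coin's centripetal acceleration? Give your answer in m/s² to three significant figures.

0.179 m/s²

ω = 7.05 rev/min × 2π/60 = 0.7383 rad/s, so v = ωr = 0.7383 × 0.329 = 0.2429 m/s.
a_c = v²/r = (0.2429)²/0.329 = 0.05900/0.329 = 0.1793 m/s².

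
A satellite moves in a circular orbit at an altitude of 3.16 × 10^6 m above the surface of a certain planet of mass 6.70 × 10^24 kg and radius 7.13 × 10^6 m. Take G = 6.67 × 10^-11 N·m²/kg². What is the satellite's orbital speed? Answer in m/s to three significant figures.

Orbital radius r = R + h = 7.13 × 10^6 + 3.16 × 10^6 = 1.029 × 10^7 m.
Gravity supplies the centripetal force: G M m / r² = m v² / r, so v = √(GM/r).
v = √(6.67 × 10^-11 × 6.70 × 10^24 / 1.029 × 10^7) = √(4.343 × 10^7) = 6590 m/s.

6590 m/s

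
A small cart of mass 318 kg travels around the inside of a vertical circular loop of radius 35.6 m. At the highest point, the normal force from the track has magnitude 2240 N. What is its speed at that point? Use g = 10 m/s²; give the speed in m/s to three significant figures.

24.6 m/s

At the top, N + mg = mv²/r, so v = √(r(N/m + g)) = √(35.6 × (2240/318 + 10.0)) = √(35.6 × 17.04) = √606.8 = 24.63 m/s.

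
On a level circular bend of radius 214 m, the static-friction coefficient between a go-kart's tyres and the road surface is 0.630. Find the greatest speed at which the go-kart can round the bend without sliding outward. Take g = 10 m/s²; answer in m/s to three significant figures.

The only inward force on a level bend is static friction, so at the limit f_s = μ_s N = μ_s m g = m v²/r.
Mass cancels: v_max = √(μ_s g r) = √(0.630 × 10.0 × 214) = √1348 = 36.72 m/s.

36.7 m/s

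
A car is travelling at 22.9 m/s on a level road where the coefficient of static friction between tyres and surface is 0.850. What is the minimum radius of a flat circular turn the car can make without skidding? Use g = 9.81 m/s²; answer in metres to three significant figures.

At the limit, μ_s m g = m v²/r, so r_min = v²/(μ_s g) = (22.9)²/(0.850 × 9.81) = 524.4/8.338 = 62.89 m.

62.9 m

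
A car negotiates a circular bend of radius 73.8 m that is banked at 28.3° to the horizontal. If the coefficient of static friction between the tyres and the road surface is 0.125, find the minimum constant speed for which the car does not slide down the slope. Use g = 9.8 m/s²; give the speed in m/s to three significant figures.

16.7 m/s

At the minimum speed, friction acts up the slope at its limiting value f = μN. Radially (horizontal, toward centre): N sinθ − μN cosθ = mv²/r. Vertically: N cosθ + μN sinθ = mg.
Dividing: v² = r g (sinθ − μcosθ)/(cosθ + μsinθ).
sinθ − μcosθ = 0.4741 − 0.125×0.8805 = 0.3640; cosθ + μsinθ = 0.8805 + 0.125×0.4741 = 0.9397.
v² = 73.8 × 9.8 × 0.3640/0.9397 = 280.2 m²/s², so v = 16.74 m/s.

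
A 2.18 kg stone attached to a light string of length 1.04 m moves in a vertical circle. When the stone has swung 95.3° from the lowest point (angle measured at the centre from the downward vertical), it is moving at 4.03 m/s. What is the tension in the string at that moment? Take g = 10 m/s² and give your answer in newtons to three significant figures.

32.0 N

Take the radial direction toward the centre of the circle as positive. The component of the weight along the string toward the centre is −mg cos φ (φ measured from the bottom), so Newton's second law along the string gives T − mg cos φ = m v²/r.
cos 95.3° = -0.09237, so T = m(v²/r + g cos φ) = 2.18 × ((4.03)²/1.04 + 10.0 × -0.09237) = 2.18 × (15.62 + (-0.9237)) = 2.18 × 14.69 = 32.03 N.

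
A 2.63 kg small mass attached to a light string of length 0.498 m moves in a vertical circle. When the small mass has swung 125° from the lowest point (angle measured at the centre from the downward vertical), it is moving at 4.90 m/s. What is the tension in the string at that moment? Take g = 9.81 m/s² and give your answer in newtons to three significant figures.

Take the radial direction toward the centre of the circle as positive. The component of the weight along the string toward the centre is −mg cos φ (φ measured from the bottom), so Newton's second law along the string gives T − mg cos φ = m v²/r.
cos 125° = -0.5736, so T = m(v²/r + g cos φ) = 2.63 × ((4.90)²/0.498 + 9.81 × -0.5736) = 2.63 × (48.21 + (-5.627)) = 2.63 × 42.59 = 112.0 N.

112 N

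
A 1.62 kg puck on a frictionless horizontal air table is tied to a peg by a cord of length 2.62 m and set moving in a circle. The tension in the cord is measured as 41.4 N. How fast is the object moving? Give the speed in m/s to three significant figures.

8.18 m/s

T = m v²/r ⇒ v = √(T r / m) = √(41.4 × 2.62 / 1.62) = √66.96 = 8.183 m/s.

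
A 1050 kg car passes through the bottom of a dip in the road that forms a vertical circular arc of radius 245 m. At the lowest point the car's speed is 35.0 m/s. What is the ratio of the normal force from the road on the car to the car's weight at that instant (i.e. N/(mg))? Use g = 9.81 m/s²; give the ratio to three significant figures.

At the bottom, N − mg = mv²/r, so N = m(v²/r + g) and N/(mg) = v²/(rg) + 1 = (35.0)²/(245 × 9.81) + 1 = 0.5097 + 1 = 1.510.

1.51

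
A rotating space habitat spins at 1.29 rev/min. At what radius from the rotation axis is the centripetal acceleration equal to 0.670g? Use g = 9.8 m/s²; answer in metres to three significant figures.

360 m

ω = 1.29 rev/min × 2π/60 = 0.1351 rad/s.
a_c = ω²r = 0.670g ⇒ r = 0.670 × 9.8 / (0.1351)² = 6.566/0.01825 = 359.8 m.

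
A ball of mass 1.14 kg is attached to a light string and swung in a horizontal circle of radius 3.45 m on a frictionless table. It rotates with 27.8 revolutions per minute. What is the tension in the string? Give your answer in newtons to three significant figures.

33.3 N

ω = 27.8 rev/min × 2π/60 = 2.911 rad/s, so v = ωr = 2.911 × 3.45 = 10.04 m/s.
The tension is the only horizontal force, so it supplies the full centripetal force: T = m v²/r = 1.14 × (10.04)²/3.45 = 1.14 × 100.9/3.45 = 33.33 N.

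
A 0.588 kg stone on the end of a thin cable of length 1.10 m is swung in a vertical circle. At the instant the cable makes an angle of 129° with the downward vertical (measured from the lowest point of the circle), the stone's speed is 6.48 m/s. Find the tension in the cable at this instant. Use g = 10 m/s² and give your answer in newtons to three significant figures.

18.7 N

Take the radial direction toward the centre of the circle as positive. The component of the weight along the string toward the centre is −mg cos φ (φ measured from the bottom), so Newton's second law along the string gives T − mg cos φ = m v²/r.
cos 129° = -0.6293, so T = m(v²/r + g cos φ) = 0.588 × ((6.48)²/1.10 + 10.0 × -0.6293) = 0.588 × (38.17 + (-6.293)) = 0.588 × 31.88 = 18.75 N.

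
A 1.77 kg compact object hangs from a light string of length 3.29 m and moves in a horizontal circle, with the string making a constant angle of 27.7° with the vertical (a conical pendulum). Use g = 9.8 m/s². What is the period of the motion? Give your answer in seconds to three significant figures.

3.43 s

r = L sinθ = 1.529 m. From T sinθ = mω²r and T cosθ = mg: tanθ = ω²r/g, so ω² = g tanθ / r = g/(L cosθ).
ω = √(g/(L cosθ)) = √(9.8/(3.29 × 0.8854)) = √3.364 = 1.834 rad/s.
Period = 2π/ω = 3.426 s.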